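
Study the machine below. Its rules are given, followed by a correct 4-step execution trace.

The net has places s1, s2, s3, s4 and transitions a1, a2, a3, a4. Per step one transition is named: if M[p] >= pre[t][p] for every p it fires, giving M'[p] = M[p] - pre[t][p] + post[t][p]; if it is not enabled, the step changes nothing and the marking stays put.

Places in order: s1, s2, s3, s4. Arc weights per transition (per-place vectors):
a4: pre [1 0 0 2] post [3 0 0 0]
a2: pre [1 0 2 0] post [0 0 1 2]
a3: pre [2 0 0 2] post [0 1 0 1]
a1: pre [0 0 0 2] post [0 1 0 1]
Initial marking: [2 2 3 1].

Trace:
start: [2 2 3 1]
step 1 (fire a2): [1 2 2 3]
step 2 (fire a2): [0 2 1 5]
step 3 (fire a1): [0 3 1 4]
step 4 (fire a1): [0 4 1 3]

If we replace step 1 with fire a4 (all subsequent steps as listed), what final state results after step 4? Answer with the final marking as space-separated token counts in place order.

(re-executing from step 1 with the substitution; state before step 1: [2 2 3 1])
step 1 (fire a4): [2 2 3 1]
step 2 (fire a2): [1 2 2 3]
step 3 (fire a1): [1 3 2 2]
step 4 (fire a1): [1 4 2 1]

1 4 2 1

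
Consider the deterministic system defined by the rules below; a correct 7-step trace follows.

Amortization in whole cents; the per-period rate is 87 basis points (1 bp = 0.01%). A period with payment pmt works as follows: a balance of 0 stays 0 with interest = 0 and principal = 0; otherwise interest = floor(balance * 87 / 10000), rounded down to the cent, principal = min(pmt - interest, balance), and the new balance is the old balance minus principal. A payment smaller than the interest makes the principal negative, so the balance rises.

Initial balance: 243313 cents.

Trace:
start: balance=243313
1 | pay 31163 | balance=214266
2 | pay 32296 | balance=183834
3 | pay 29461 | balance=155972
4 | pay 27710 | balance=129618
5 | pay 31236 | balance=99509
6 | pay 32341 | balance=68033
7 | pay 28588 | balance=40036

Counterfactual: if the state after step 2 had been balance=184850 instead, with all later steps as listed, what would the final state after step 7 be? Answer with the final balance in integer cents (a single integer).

state after step 2 := balance=184850
3 | pay 29461 | balance=156997
4 | pay 27710 | balance=130652
5 | pay 31236 | balance=100552
6 | pay 32341 | balance=69085
7 | pay 28588 | balance=41098

41098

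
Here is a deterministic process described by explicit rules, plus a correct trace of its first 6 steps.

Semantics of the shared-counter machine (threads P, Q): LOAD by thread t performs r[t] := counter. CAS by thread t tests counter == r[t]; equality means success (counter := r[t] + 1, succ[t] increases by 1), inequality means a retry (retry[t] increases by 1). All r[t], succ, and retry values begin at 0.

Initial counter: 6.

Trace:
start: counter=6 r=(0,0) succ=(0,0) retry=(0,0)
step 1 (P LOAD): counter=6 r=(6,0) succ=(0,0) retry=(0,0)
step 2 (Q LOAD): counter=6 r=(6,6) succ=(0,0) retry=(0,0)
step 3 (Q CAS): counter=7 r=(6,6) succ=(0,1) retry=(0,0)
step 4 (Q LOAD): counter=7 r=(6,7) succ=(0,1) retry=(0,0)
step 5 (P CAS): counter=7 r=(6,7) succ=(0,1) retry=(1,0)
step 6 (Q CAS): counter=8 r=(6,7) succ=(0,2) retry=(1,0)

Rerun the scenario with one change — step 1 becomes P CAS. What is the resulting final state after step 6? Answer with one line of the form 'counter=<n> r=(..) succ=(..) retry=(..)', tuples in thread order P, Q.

counter=8 r=(0,7) succ=(0,2) retry=(2,0)

(re-executing from step 1 with the substitution; state before step 1: counter=6 r=(0,0) succ=(0,0) retry=(0,0))
step 1 (P CAS): counter=6 r=(0,0) succ=(0,0) retry=(1,0)
step 2 (Q LOAD): counter=6 r=(0,6) succ=(0,0) retry=(1,0)
step 3 (Q CAS): counter=7 r=(0,6) succ=(0,1) retry=(1,0)
step 4 (Q LOAD): counter=7 r=(0,7) succ=(0,1) retry=(1,0)
step 5 (P CAS): counter=7 r=(0,7) succ=(0,1) retry=(2,0)
step 6 (Q CAS): counter=8 r=(0,7) succ=(0,2) retry=(2,0)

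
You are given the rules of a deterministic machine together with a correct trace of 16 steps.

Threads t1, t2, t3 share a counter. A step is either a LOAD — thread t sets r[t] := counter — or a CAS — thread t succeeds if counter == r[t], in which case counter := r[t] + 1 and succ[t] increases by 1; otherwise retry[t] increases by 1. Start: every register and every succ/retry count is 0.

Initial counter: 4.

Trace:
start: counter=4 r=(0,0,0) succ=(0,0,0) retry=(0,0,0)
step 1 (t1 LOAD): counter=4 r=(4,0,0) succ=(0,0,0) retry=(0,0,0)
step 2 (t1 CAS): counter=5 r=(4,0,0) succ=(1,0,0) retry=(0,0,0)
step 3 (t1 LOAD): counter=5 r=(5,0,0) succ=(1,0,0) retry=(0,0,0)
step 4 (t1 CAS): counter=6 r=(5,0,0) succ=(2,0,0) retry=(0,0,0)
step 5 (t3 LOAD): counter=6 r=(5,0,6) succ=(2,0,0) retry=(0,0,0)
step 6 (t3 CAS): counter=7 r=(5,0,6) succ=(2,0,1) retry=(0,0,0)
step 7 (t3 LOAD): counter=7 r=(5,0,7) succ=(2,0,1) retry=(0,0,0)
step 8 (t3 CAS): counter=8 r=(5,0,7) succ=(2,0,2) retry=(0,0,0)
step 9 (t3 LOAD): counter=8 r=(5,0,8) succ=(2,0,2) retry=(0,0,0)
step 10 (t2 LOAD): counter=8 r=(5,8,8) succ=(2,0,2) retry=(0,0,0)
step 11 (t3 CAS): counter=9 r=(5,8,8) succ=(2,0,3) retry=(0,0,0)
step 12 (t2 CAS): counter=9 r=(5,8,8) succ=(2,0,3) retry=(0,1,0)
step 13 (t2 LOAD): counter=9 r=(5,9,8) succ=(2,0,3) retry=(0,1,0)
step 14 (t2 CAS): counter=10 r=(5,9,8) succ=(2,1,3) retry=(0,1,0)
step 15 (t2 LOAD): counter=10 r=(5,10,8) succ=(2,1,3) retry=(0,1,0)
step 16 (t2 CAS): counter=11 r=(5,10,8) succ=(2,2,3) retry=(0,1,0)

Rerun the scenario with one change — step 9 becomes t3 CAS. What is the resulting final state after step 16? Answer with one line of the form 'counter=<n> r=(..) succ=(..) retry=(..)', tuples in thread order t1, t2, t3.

counter=11 r=(5,10,7) succ=(2,3,2) retry=(0,0,2)

(re-executing from step 9 with the substitution; state before step 9: counter=8 r=(5,0,7) succ=(2,0,2) retry=(0,0,0))
step 9 (t3 CAS): counter=8 r=(5,0,7) succ=(2,0,2) retry=(0,0,1)
step 10 (t2 LOAD): counter=8 r=(5,8,7) succ=(2,0,2) retry=(0,0,1)
step 11 (t3 CAS): counter=8 r=(5,8,7) succ=(2,0,2) retry=(0,0,2)
step 12 (t2 CAS): counter=9 r=(5,8,7) succ=(2,1,2) retry=(0,0,2)
step 13 (t2 LOAD): counter=9 r=(5,9,7) succ=(2,1,2) retry=(0,0,2)
step 14 (t2 CAS): counter=10 r=(5,9,7) succ=(2,2,2) retry=(0,0,2)
step 15 (t2 LOAD): counter=10 r=(5,10,7) succ=(2,2,2) retry=(0,0,2)
step 16 (t2 CAS): counter=11 r=(5,10,7) succ=(2,3,2) retry=(0,0,2)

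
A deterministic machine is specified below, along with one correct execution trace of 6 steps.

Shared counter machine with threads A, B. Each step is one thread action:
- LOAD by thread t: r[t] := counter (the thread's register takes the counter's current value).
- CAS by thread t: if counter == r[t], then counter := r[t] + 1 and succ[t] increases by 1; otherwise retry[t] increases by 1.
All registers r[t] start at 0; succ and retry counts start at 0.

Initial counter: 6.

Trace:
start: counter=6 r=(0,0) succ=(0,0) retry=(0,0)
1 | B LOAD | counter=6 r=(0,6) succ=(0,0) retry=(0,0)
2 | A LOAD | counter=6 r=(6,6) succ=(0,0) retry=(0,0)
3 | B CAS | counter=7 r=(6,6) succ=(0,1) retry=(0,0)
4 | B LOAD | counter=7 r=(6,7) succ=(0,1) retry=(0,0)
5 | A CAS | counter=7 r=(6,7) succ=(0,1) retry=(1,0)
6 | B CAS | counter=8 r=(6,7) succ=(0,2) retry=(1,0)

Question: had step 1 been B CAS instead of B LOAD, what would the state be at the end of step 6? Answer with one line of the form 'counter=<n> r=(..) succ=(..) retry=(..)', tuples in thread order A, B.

counter=7 r=(6,6) succ=(1,0) retry=(0,3)

(re-executing from step 1 with the substitution; state before step 1: counter=6 r=(0,0) succ=(0,0) retry=(0,0))
1 | B CAS | counter=6 r=(0,0) succ=(0,0) retry=(0,1)
2 | A LOAD | counter=6 r=(6,0) succ=(0,0) retry=(0,1)
3 | B CAS | counter=6 r=(6,0) succ=(0,0) retry=(0,2)
4 | B LOAD | counter=6 r=(6,6) succ=(0,0) retry=(0,2)
5 | A CAS | counter=7 r=(6,6) succ=(1,0) retry=(0,2)
6 | B CAS | counter=7 r=(6,6) succ=(1,0) retry=(0,3)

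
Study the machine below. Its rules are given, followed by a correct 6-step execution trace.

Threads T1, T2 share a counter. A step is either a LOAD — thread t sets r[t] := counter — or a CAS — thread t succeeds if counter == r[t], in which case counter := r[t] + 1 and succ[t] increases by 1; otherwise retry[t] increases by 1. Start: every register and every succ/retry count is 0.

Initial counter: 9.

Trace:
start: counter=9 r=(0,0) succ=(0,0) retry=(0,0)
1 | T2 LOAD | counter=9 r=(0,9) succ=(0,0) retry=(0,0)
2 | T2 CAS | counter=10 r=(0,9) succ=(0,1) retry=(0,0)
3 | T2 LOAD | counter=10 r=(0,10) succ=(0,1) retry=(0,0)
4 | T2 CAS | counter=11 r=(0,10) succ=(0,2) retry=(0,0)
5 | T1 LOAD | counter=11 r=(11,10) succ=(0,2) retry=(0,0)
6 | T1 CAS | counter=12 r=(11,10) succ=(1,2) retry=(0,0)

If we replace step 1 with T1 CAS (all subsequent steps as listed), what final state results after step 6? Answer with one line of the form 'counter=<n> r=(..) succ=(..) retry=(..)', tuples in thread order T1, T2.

(re-executing from step 1 with the substitution; state before step 1: counter=9 r=(0,0) succ=(0,0) retry=(0,0))
1 | T1 CAS | counter=9 r=(0,0) succ=(0,0) retry=(1,0)
2 | T2 CAS | counter=9 r=(0,0) succ=(0,0) retry=(1,1)
3 | T2 LOAD | counter=9 r=(0,9) succ=(0,0) retry=(1,1)
4 | T2 CAS | counter=10 r=(0,9) succ=(0,1) retry=(1,1)
5 | T1 LOAD | counter=10 r=(10,9) succ=(0,1) retry=(1,1)
6 | T1 CAS | counter=11 r=(10,9) succ=(1,1) retry=(1,1)

counter=11 r=(10,9) succ=(1,1) retry=(1,1)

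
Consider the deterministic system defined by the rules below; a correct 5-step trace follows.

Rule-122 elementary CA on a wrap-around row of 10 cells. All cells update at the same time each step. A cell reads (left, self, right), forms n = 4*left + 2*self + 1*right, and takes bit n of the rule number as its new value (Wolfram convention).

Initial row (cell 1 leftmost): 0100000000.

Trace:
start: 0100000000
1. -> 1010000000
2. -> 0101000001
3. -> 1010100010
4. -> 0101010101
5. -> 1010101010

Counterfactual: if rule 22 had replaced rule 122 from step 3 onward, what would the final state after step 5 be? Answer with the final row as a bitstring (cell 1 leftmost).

1110110110

(re-executing steps 3..5 under rule 22; state before step 3: 0101000001)
3. -> 0101100011
4. -> 0100010100
5. -> 1110110110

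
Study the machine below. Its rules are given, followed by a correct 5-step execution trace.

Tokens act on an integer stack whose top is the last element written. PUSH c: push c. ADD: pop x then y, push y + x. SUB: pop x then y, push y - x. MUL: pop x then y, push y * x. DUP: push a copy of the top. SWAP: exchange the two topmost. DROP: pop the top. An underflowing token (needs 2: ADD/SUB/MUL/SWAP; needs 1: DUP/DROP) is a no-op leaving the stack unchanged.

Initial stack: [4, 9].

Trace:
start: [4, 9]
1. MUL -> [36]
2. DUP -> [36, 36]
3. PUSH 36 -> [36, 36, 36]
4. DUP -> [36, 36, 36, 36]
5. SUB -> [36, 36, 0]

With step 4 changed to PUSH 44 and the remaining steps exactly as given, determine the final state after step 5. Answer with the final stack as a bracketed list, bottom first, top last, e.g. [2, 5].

[36, 36, -8]

(re-executing from step 4 with the substitution; state before step 4: [36, 36, 36])
4. PUSH 44 -> [36, 36, 36, 44]
5. SUB -> [36, 36, -8]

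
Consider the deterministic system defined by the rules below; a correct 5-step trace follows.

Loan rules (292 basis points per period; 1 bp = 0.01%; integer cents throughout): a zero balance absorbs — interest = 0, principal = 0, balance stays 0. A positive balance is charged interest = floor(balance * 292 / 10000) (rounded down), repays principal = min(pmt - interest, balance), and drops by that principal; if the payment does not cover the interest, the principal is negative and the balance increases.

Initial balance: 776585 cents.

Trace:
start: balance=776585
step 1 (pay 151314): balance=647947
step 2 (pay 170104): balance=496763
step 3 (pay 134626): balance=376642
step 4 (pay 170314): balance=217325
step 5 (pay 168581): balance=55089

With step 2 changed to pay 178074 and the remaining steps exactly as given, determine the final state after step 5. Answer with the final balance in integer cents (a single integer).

(re-executing from step 2 with the substitution; state before step 2: balance=647947)
step 2 (pay 178074): balance=488793
step 3 (pay 134626): balance=368439
step 4 (pay 170314): balance=208883
step 5 (pay 168581): balance=46401

46401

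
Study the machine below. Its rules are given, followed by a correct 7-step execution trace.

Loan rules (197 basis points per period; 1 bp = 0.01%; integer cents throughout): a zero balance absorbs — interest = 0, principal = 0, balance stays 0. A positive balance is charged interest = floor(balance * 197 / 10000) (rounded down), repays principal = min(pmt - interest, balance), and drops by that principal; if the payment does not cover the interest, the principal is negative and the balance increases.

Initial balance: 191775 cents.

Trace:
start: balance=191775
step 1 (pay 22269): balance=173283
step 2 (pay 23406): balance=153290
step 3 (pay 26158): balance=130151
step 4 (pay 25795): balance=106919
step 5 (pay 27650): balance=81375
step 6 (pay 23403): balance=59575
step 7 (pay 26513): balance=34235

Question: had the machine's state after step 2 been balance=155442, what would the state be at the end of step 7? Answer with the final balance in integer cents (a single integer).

state after step 2 := balance=155442
step 3 (pay 26158): balance=132346
step 4 (pay 25795): balance=109158
step 5 (pay 27650): balance=83658
step 6 (pay 23403): balance=61903
step 7 (pay 26513): balance=36609

36609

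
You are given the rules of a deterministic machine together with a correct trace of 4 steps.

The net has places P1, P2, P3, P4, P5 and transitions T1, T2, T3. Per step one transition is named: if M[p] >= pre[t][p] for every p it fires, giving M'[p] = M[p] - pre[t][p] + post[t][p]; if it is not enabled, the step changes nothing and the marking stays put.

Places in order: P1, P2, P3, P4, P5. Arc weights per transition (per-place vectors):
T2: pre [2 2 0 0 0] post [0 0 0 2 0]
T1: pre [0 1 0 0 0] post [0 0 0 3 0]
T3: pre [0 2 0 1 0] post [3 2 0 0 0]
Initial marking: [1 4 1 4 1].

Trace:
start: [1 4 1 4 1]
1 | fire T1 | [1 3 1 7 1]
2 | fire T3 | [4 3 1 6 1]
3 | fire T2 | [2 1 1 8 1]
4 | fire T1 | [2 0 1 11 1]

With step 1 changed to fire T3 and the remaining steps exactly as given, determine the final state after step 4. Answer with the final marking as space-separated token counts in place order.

(re-executing from step 1 with the substitution; state before step 1: [1 4 1 4 1])
1 | fire T3 | [4 4 1 3 1]
2 | fire T3 | [7 4 1 2 1]
3 | fire T2 | [5 2 1 4 1]
4 | fire T1 | [5 1 1 7 1]

5 1 1 7 1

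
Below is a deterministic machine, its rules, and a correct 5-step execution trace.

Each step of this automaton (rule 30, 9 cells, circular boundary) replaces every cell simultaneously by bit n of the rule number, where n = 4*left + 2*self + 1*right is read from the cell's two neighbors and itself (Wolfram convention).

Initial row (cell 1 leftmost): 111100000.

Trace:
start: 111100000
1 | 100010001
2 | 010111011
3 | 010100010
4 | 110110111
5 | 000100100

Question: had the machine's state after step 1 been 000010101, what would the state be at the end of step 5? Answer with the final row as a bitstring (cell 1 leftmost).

state after step 1 := 000010101
2 | 100110101
3 | 011100101
4 | 010011101
5 | 011110001

011110001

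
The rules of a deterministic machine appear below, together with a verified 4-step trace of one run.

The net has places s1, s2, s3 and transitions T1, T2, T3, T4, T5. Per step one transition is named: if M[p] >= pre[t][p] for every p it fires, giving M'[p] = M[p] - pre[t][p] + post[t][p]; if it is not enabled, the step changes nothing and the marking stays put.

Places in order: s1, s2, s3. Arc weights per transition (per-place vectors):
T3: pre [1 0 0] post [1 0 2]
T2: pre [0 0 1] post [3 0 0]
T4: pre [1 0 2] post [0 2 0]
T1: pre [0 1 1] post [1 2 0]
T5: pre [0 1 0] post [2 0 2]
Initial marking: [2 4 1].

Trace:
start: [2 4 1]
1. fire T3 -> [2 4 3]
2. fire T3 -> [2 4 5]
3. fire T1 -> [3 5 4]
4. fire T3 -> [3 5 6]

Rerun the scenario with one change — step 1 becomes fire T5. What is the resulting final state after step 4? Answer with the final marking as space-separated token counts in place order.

5 4 6

(re-executing from step 1 with the substitution; state before step 1: [2 4 1])
1. fire T5 -> [4 3 3]
2. fire T3 -> [4 3 5]
3. fire T1 -> [5 4 4]
4. fire T3 -> [5 4 6]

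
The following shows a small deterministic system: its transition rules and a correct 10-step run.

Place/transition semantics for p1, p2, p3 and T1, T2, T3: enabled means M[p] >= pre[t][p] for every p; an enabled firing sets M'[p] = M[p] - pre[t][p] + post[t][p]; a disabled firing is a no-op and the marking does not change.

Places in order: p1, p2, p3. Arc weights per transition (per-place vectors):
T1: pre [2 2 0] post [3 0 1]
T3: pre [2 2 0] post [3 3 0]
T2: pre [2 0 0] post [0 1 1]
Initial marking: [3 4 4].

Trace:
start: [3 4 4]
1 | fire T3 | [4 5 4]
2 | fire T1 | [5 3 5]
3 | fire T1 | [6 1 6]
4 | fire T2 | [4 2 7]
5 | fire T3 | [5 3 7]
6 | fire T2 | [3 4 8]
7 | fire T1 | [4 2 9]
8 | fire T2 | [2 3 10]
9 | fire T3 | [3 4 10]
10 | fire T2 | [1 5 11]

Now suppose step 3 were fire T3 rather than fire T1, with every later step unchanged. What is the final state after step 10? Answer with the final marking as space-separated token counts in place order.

(re-executing from step 3 with the substitution; state before step 3: [5 3 5])
3 | fire T3 | [6 4 5]
4 | fire T2 | [4 5 6]
5 | fire T3 | [5 6 6]
6 | fire T2 | [3 7 7]
7 | fire T1 | [4 5 8]
8 | fire T2 | [2 6 9]
9 | fire T3 | [3 7 9]
10 | fire T2 | [1 8 10]

1 8 10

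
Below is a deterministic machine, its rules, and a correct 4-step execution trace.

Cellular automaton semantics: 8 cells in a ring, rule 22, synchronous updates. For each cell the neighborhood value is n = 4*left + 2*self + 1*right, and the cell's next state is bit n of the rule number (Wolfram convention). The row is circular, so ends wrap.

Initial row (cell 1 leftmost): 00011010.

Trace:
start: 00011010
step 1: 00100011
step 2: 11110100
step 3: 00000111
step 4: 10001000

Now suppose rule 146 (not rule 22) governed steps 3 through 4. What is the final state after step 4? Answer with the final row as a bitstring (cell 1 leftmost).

00010100

(re-executing steps 3..4 under rule 146; state before step 3: 11110100)
step 3: 01100011
step 4: 00010100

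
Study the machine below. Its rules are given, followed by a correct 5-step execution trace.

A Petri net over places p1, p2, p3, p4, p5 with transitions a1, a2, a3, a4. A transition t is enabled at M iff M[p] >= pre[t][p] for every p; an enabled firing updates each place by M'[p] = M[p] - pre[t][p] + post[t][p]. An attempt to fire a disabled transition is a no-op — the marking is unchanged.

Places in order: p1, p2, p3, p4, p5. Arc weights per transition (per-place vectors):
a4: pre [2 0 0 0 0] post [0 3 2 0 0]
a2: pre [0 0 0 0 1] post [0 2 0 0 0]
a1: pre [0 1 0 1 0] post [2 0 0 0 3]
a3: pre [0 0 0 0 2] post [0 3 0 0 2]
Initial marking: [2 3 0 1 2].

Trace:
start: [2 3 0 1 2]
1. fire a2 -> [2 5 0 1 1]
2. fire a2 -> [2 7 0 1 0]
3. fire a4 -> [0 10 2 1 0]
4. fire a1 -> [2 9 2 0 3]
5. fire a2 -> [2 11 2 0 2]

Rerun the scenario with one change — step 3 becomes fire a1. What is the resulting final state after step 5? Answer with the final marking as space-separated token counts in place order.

4 8 0 0 2

(re-executing from step 3 with the substitution; state before step 3: [2 7 0 1 0])
3. fire a1 -> [4 6 0 0 3]
4. fire a1 -> [4 6 0 0 3]
5. fire a2 -> [4 8 0 0 2]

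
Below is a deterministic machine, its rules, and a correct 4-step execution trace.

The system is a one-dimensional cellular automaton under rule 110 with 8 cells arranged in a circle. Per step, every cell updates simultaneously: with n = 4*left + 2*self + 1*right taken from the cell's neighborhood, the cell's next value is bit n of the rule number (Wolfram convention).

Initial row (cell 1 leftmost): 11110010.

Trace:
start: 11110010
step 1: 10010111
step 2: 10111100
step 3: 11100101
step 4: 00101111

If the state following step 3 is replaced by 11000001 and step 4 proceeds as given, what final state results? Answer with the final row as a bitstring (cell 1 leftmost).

01000011

state after step 3 := 11000001
step 4: 01000011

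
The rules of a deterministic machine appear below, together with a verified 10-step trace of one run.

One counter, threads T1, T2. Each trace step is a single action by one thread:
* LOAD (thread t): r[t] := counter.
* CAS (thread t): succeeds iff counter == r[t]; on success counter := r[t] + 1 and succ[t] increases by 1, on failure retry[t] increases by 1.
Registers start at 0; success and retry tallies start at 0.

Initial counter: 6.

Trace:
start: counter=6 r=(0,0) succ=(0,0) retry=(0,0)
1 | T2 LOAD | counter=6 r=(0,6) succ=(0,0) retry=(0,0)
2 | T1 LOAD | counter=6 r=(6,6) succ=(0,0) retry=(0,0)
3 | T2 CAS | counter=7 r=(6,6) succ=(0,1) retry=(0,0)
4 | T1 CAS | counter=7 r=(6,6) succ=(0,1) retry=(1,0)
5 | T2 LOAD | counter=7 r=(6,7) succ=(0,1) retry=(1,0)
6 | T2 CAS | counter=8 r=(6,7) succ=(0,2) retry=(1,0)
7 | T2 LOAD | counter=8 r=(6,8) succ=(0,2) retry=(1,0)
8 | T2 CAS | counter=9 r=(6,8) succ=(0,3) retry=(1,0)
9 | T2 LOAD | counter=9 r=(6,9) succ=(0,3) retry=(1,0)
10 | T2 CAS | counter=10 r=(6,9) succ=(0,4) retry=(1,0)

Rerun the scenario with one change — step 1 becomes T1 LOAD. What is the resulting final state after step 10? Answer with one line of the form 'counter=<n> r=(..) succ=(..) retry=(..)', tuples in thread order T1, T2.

counter=10 r=(6,9) succ=(1,3) retry=(0,1)

(re-executing from step 1 with the substitution; state before step 1: counter=6 r=(0,0) succ=(0,0) retry=(0,0))
1 | T1 LOAD | counter=6 r=(6,0) succ=(0,0) retry=(0,0)
2 | T1 LOAD | counter=6 r=(6,0) succ=(0,0) retry=(0,0)
3 | T2 CAS | counter=6 r=(6,0) succ=(0,0) retry=(0,1)
4 | T1 CAS | counter=7 r=(6,0) succ=(1,0) retry=(0,1)
5 | T2 LOAD | counter=7 r=(6,7) succ=(1,0) retry=(0,1)
6 | T2 CAS | counter=8 r=(6,7) succ=(1,1) retry=(0,1)
7 | T2 LOAD | counter=8 r=(6,8) succ=(1,1) retry=(0,1)
8 | T2 CAS | counter=9 r=(6,8) succ=(1,2) retry=(0,1)
9 | T2 LOAD | counter=9 r=(6,9) succ=(1,2) retry=(0,1)
10 | T2 CAS | counter=10 r=(6,9) succ=(1,3) retry=(0,1)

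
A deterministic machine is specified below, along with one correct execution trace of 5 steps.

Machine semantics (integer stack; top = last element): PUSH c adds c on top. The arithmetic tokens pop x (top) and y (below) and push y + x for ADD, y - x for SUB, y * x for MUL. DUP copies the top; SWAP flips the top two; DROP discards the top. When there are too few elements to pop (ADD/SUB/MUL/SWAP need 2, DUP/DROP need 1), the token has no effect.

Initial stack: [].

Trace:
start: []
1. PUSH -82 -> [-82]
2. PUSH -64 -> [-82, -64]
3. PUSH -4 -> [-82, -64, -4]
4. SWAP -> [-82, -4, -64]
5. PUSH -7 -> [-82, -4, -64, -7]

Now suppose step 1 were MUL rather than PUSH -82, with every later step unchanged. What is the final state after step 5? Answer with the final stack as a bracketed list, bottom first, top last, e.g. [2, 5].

(re-executing from step 1 with the substitution; state before step 1: [])
1. MUL -> []
2. PUSH -64 -> [-64]
3. PUSH -4 -> [-64, -4]
4. SWAP -> [-4, -64]
5. PUSH -7 -> [-4, -64, -7]

[-4, -64, -7]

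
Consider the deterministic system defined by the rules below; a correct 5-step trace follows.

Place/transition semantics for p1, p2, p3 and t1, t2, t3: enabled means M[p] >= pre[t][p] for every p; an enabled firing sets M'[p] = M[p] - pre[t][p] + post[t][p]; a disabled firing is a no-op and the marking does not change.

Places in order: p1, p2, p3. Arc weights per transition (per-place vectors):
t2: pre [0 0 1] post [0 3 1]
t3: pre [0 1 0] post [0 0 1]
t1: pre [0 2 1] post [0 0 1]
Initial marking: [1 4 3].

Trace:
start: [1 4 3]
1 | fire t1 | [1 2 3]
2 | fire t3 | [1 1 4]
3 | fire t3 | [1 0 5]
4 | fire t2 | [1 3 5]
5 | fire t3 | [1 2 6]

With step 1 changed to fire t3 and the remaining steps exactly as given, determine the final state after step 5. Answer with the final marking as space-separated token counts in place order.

(re-executing from step 1 with the substitution; state before step 1: [1 4 3])
1 | fire t3 | [1 3 4]
2 | fire t3 | [1 2 5]
3 | fire t3 | [1 1 6]
4 | fire t2 | [1 4 6]
5 | fire t3 | [1 3 7]

1 3 7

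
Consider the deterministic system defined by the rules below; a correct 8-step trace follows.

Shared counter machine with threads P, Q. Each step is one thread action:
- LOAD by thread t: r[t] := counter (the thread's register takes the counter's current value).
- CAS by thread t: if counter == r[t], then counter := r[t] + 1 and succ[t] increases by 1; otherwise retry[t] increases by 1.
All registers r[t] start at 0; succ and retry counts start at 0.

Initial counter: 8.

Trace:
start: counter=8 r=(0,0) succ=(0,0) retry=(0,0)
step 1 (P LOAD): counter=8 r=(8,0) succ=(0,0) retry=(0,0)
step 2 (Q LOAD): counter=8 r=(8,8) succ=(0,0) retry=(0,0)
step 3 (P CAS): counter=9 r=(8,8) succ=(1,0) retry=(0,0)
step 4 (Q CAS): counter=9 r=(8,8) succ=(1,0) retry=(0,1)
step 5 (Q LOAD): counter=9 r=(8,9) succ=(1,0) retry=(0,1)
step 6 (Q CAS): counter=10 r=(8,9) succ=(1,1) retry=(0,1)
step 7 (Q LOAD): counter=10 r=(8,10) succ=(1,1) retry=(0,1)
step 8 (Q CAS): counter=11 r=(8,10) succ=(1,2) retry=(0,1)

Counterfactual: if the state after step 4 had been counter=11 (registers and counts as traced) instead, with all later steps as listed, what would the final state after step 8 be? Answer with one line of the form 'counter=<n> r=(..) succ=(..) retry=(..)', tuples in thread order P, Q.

state after step 4 := counter=11 r=(8,8) succ=(1,0) retry=(0,1)
step 5 (Q LOAD): counter=11 r=(8,11) succ=(1,0) retry=(0,1)
step 6 (Q CAS): counter=12 r=(8,11) succ=(1,1) retry=(0,1)
step 7 (Q LOAD): counter=12 r=(8,12) succ=(1,1) retry=(0,1)
step 8 (Q CAS): counter=13 r=(8,12) succ=(1,2) retry=(0,1)

counter=13 r=(8,12) succ=(1,2) retry=(0,1)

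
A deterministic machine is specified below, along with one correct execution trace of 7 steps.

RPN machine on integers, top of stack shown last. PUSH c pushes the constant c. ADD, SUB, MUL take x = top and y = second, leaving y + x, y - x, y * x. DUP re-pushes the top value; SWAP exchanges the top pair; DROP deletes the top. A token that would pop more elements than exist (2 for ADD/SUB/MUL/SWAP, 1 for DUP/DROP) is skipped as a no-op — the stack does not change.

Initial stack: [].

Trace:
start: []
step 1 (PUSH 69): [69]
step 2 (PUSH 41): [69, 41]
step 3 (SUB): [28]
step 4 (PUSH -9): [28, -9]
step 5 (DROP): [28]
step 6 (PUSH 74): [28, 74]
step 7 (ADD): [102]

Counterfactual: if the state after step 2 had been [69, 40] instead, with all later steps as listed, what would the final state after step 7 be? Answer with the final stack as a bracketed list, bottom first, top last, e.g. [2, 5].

state after step 2 := [69, 40]
step 3 (SUB): [29]
step 4 (PUSH -9): [29, -9]
step 5 (DROP): [29]
step 6 (PUSH 74): [29, 74]
step 7 (ADD): [103]

[103]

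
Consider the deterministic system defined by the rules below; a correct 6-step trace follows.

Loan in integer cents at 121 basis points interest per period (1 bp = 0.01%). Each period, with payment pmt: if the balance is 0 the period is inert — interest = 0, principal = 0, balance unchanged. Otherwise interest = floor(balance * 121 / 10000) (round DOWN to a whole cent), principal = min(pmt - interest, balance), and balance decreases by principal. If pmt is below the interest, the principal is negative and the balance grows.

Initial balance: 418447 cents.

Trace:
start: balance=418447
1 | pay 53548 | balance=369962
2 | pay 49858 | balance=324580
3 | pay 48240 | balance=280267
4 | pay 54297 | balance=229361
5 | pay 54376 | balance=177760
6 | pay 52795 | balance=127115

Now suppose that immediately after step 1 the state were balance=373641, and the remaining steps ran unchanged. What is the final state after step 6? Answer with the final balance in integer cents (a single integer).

131022

state after step 1 := balance=373641
2 | pay 49858 | balance=328304
3 | pay 48240 | balance=284036
4 | pay 54297 | balance=233175
5 | pay 54376 | balance=181620
6 | pay 52795 | balance=131022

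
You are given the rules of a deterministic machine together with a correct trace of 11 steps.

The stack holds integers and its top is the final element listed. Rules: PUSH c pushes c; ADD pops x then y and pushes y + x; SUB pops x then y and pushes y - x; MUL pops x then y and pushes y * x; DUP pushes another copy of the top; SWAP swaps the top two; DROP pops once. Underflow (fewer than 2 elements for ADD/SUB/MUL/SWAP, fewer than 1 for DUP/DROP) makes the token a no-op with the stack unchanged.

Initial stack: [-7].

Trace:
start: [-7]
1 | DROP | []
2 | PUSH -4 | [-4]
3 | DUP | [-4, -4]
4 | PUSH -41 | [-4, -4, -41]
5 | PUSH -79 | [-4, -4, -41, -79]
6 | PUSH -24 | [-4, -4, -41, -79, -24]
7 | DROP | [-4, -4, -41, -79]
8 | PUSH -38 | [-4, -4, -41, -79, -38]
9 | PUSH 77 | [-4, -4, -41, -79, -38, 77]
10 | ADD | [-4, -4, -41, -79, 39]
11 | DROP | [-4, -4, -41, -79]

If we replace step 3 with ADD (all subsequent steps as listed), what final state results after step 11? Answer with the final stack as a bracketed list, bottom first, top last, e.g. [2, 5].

(re-executing from step 3 with the substitution; state before step 3: [-4])
3 | ADD | [-4]
4 | PUSH -41 | [-4, -41]
5 | PUSH -79 | [-4, -41, -79]
6 | PUSH -24 | [-4, -41, -79, -24]
7 | DROP | [-4, -41, -79]
8 | PUSH -38 | [-4, -41, -79, -38]
9 | PUSH 77 | [-4, -41, -79, -38, 77]
10 | ADD | [-4, -41, -79, 39]
11 | DROP | [-4, -41, -79]

[-4, -41, -79]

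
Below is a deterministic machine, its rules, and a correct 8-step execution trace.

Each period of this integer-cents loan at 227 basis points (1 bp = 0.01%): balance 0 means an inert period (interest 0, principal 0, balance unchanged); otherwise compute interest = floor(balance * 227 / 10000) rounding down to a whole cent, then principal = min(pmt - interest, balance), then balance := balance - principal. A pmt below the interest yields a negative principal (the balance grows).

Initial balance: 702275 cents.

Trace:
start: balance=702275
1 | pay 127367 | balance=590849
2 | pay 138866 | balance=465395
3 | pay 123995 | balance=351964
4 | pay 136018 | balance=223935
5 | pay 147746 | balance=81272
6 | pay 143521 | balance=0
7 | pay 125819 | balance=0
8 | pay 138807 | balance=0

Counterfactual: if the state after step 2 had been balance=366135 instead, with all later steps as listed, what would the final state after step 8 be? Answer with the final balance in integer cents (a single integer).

0

state after step 2 := balance=366135
3 | pay 123995 | balance=250451
4 | pay 136018 | balance=120118
5 | pay 147746 | balance=0
6 | pay 143521 | balance=0
7 | pay 125819 | balance=0
8 | pay 138807 | balance=0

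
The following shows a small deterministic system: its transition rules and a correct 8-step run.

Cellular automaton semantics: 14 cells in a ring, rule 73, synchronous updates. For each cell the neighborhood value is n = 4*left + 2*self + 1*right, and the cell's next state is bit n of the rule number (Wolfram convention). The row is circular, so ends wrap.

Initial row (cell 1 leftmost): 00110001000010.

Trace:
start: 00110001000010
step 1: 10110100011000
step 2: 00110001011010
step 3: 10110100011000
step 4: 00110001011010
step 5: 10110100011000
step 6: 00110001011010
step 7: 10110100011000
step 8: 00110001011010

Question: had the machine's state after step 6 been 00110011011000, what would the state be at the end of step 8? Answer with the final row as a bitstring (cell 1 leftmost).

10110011011010

state after step 6 := 00110011011000
step 7: 10110011011011
step 8: 10110011011010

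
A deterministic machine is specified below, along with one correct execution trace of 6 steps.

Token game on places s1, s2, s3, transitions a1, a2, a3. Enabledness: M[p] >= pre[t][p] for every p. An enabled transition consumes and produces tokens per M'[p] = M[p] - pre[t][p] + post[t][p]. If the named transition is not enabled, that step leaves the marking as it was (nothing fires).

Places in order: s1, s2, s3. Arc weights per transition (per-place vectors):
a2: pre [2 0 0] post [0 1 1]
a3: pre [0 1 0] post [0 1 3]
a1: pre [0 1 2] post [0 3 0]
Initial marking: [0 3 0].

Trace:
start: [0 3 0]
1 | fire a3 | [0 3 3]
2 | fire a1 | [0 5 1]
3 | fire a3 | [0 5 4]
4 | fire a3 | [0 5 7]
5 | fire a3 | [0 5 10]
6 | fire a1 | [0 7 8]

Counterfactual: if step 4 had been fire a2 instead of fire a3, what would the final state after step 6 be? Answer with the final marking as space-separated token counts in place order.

0 7 5

(re-executing from step 4 with the substitution; state before step 4: [0 5 4])
4 | fire a2 | [0 5 4]
5 | fire a3 | [0 5 7]
6 | fire a1 | [0 7 5]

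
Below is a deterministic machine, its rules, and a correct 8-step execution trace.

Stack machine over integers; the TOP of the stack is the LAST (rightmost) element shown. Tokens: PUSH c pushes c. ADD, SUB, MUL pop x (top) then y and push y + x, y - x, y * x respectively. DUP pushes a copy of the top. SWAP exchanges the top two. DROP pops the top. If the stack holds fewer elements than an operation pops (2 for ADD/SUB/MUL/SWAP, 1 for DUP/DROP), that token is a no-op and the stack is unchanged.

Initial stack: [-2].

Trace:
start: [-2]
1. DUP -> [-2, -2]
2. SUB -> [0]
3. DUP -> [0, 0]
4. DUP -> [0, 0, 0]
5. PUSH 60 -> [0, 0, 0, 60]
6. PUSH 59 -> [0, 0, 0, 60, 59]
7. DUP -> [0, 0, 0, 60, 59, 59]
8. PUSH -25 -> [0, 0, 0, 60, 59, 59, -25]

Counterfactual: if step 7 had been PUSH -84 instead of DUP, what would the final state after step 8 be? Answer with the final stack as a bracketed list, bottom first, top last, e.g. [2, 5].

[0, 0, 0, 60, 59, -84, -25]

(re-executing from step 7 with the substitution; state before step 7: [0, 0, 0, 60, 59])
7. PUSH -84 -> [0, 0, 0, 60, 59, -84]
8. PUSH -25 -> [0, 0, 0, 60, 59, -84, -25]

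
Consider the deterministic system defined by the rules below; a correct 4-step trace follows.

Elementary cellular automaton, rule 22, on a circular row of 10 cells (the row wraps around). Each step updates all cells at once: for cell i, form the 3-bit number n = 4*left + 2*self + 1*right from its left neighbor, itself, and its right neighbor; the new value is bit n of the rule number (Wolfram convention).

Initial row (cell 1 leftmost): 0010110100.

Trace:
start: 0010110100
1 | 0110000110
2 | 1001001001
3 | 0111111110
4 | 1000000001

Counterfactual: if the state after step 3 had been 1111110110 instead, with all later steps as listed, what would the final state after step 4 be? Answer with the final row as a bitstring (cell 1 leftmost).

state after step 3 := 1111110110
4 | 0000000000

0000000000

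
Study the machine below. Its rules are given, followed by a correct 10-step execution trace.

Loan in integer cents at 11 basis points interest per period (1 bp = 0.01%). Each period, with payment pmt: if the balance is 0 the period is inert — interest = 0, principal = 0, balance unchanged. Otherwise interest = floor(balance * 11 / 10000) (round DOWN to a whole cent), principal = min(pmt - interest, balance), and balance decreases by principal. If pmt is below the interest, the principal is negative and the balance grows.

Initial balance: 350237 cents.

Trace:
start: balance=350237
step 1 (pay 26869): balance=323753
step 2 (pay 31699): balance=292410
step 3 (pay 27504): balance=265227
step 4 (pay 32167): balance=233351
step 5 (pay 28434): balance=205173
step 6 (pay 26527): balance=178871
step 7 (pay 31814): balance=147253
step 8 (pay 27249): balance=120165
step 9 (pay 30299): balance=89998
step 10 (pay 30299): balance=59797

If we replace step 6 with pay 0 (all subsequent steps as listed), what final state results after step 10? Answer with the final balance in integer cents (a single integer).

(re-executing from step 6 with the substitution; state before step 6: balance=205173)
step 6 (pay 0): balance=205398
step 7 (pay 31814): balance=173809
step 8 (pay 27249): balance=146751
step 9 (pay 30299): balance=116613
step 10 (pay 30299): balance=86442

86442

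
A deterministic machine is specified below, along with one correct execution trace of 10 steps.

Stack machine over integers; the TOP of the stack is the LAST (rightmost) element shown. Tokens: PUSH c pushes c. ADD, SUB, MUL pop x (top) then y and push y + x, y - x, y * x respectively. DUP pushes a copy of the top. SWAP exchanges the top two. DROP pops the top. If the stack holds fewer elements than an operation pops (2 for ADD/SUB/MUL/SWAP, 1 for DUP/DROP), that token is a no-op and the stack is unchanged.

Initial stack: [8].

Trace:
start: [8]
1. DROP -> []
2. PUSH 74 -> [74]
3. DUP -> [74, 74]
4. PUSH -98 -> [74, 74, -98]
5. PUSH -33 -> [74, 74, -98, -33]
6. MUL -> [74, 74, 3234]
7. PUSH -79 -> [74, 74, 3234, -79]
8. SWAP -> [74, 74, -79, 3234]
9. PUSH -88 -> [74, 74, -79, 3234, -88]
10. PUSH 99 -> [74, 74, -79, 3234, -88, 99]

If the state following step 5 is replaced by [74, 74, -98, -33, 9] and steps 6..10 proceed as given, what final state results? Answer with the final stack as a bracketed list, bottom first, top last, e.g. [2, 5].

state after step 5 := [74, 74, -98, -33, 9]
6. MUL -> [74, 74, -98, -297]
7. PUSH -79 -> [74, 74, -98, -297, -79]
8. SWAP -> [74, 74, -98, -79, -297]
9. PUSH -88 -> [74, 74, -98, -79, -297, -88]
10. PUSH 99 -> [74, 74, -98, -79, -297, -88, 99]

[74, 74, -98, -79, -297, -88, 99]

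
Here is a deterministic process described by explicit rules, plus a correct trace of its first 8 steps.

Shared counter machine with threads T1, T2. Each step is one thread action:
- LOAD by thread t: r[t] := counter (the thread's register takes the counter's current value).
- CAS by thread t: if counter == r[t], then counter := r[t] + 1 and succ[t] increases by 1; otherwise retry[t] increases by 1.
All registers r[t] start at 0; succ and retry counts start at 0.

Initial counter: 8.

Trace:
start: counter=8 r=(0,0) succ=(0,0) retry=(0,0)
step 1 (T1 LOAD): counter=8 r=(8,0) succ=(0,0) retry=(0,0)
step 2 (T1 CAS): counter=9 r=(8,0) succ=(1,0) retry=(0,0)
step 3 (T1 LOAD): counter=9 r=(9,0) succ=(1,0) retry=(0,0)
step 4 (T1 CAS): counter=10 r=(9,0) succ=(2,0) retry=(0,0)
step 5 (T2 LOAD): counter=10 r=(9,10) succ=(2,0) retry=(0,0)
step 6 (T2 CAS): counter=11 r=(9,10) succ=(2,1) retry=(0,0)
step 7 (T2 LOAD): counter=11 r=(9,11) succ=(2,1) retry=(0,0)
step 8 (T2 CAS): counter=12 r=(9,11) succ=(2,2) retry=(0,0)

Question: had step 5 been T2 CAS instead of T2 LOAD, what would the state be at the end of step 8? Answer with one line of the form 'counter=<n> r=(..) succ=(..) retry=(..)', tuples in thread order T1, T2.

(re-executing from step 5 with the substitution; state before step 5: counter=10 r=(9,0) succ=(2,0) retry=(0,0))
step 5 (T2 CAS): counter=10 r=(9,0) succ=(2,0) retry=(0,1)
step 6 (T2 CAS): counter=10 r=(9,0) succ=(2,0) retry=(0,2)
step 7 (T2 LOAD): counter=10 r=(9,10) succ=(2,0) retry=(0,2)
step 8 (T2 CAS): counter=11 r=(9,10) succ=(2,1) retry=(0,2)

counter=11 r=(9,10) succ=(2,1) retry=(0,2)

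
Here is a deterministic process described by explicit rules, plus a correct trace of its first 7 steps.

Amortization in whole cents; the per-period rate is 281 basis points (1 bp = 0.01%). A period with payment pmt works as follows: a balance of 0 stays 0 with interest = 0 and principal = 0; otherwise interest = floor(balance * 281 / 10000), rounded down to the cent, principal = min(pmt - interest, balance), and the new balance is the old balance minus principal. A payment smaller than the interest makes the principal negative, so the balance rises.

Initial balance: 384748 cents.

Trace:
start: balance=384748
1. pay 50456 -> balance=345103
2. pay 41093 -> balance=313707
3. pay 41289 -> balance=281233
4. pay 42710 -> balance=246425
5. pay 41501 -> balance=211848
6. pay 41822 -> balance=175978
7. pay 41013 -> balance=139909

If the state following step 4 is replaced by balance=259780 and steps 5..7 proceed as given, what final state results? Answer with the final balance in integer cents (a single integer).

state after step 4 := balance=259780
5. pay 41501 -> balance=225578
6. pay 41822 -> balance=190094
7. pay 41013 -> balance=154422

154422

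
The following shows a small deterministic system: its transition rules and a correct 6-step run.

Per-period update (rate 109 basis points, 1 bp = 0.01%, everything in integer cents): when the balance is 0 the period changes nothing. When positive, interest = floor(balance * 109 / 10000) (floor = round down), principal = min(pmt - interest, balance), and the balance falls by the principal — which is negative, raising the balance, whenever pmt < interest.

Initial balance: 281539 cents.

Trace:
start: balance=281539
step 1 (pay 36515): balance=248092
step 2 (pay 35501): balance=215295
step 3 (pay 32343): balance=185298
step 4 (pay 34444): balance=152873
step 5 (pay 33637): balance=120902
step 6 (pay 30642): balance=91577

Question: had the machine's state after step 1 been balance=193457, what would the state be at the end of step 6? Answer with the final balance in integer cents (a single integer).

state after step 1 := balance=193457
step 2 (pay 35501): balance=160064
step 3 (pay 32343): balance=129465
step 4 (pay 34444): balance=96432
step 5 (pay 33637): balance=63846
step 6 (pay 30642): balance=33899

33899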